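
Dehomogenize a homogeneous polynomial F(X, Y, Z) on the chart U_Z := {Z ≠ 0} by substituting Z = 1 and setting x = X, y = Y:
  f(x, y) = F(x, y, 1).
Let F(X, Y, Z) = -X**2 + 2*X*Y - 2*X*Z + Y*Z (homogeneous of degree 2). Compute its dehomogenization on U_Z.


f(x, y) = -x**2 + 2*x*y - 2*x + y

On U_Z we set Z = 1. Each monomial c·X^i·Y^j·Z^k in F becomes c·x^i·y^j·1^k = c·x^i·y^j.
Substituting Z = 1: F(X, Y, 1) = -x**2 + 2*x*y - 2*x + y.
Note: deg(f) ≤ deg(F) = 2; strict inequality happens when F is divisible by Z (lost terms).


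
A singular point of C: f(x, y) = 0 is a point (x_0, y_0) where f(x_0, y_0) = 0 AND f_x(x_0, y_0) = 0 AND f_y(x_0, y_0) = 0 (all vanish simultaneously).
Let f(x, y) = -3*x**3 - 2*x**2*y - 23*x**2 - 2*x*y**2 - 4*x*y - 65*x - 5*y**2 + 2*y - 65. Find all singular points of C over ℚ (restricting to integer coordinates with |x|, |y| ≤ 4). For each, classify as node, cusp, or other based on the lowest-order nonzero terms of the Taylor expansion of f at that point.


Singular points: {(-3, 2)}; classification: cusp.

Compute partial derivatives:
  f_x = -9*x**2 - 4*x*y - 46*x - 2*y**2 - 4*y - 65.
  f_y = -2*x**2 - 4*x*y - 4*x - 10*y + 2.
Scan x_0 ∈ {−4, ..., 4}. For each x_0, f_y(x_0, y) is a polynomial in y; find its integer roots y ∈ {−4, ..., 4}, then test f_x and f at those candidates.
  x = -4: f_y(-4, y) = 6*y - 14; no integer root y with |y| ≤ 4.
  x = -3: f_y(-3, y) = 2*y - 4; vanishes at y ∈ {2}. (-3, 2): f_x = 0, f = 0 — SINGULAR.
  x = -2: f_y(-2, y) = 2 - 2*y; vanishes at y ∈ {1}. (-2, 1): f_x = -7 ≠ 0.
  x = -1: f_y(-1, y) = 4 - 6*y; no integer root y with |y| ≤ 4.
  x = 0: f_y(0, y) = 2 - 10*y; no integer root y with |y| ≤ 4.
  x = 1: f_y(1, y) = -14*y - 4; no integer root y with |y| ≤ 4.
  x = 2: f_y(2, y) = -18*y - 14; no integer root y with |y| ≤ 4.
  x = 3: f_y(3, y) = -22*y - 28; no integer root y with |y| ≤ 4.
  x = 4: f_y(4, y) = -26*y - 46; no integer root y with |y| ≤ 4.
Only singular point on the grid: (-3, 2).
Classify: substitute x = -3 + u, y = 2 + v and expand: f = -3*u**3 - 2*u**2*v - 2*u*v**2 + v**2.
No constant or linear terms (consistent with a singular point). Quadratic part: v**2. Cubic part: -3*u**3 - 2*u**2*v - 2*u*v**2.
The quadratic part v**2 is a perfect square, so there is a single (double) tangent line v = 0, i.e. y = 2. Restricting the cubic part to that line (v = 0) leaves -3*u**3 ≠ 0, so f is not divisible by v and the branch is v² ≈ 3*u**3 to lowest order — this is a cusp.
Classification: cusp.


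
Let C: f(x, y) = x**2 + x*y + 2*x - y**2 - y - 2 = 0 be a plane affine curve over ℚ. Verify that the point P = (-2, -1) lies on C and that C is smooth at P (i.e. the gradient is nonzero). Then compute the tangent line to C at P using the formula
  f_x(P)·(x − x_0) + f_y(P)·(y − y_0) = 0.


Tangent line at P: -3*x - y - 7 = 0.

Step 1: f(-2, -1) = 0, so P lies on C.
Step 2: partial derivatives
  f_x(x, y) = 2*x + y + 2, f_y(x, y) = x - 2*y - 1.
  f_x(P) = -3, f_y(P) = -1 (gradient nonzero, so P is smooth).
Step 3: tangent line at P: -3·(x − -2) + -1·(y − -1) = 0.
Expanding: -3*x - y - 7 = 0.


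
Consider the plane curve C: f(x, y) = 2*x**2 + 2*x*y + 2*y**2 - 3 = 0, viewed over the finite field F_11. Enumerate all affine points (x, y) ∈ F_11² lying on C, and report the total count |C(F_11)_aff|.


Affine F_11-points: {(1, 2), (1, 8), (2, 1), (2, 8), (3, 9), (3, 10), (8, 1), (8, 2), (9, 3), (9, 10), (10, 3), (10, 9)}; count = 12.

For each of the 121 pairs (x, y) ∈ F_11², evaluate f(x, y) mod 11. Record the zeros.
  x = 0: [0↦8, 1↦10, 2↦5, 3↦4, 4↦7, 5↦3, 6↦3, 7↦7, 8↦4, 9↦5, 10↦10]  zeros at y ∈ ∅
  x = 1: [0↦10, 1↦3, 2↦0, 3↦1, 4↦6, 5↦4, 6↦6, 7↦1, 8↦0, 9↦3, 10↦10]  zeros at y ∈ {2, 8}
  x = 2: [0↦5, 1↦0, 2↦10, 3↦2, 4↦9, 5↦9, 6↦2, 7↦10, 8↦0, 9↦5, 10↦3]  zeros at y ∈ {1, 8}
  x = 3: [0↦4, 1↦1, 2↦2, 3↦7, 4↦5, 5↦7, 6↦2, 7↦1, 8↦4, 9↦0, 10↦0]  zeros at y ∈ {9, 10}
  x = 4: [0↦7, 1↦6, 2↦9, 3↦5, 4↦5, 5↦9, 6↦6, 7↦7, 8↦1, 9↦10, 10↦1]  zeros at y ∈ ∅
  x = 5: [0↦3, 1↦4, 2↦9, 3↦7, 4↦9, 5↦4, 6↦3, 7↦6, 8↦2, 9↦2, 10↦6]  zeros at y ∈ ∅
  x = 6: [0↦3, 1↦6, 2↦2, 3↦2, 4↦6, 5↦3, 6↦4, 7↦9, 8↦7, 9↦9, 10↦4]  zeros at y ∈ ∅
  x = 7: [0↦7, 1↦1, 2↦10, 3↦1, 4↦7, 5↦6, 6↦9, 7↦5, 8↦5, 9↦9, 10↦6]  zeros at y ∈ ∅
  x = 8: [0↦4, 1↦0, 2↦0, 3↦4, 4↦1, 5↦2, 6↦7, 7↦5, 8↦7, 9↦2, 10↦1]  zeros at y ∈ {1, 2}
  x = 9: [0↦5, 1↦3, 2↦5, 3↦0, 4↦10, 5↦2, 6↦9, 7↦9, 8↦2, 9↦10, 10↦0]  zeros at y ∈ {3, 10}
  x = 10: [0↦10, 1↦10, 2↦3, 3↦0, 4↦1, 5↦6, 6↦4, 7↦6, 8↦1, 9↦0, 10↦3]  zeros at y ∈ {3, 9}
Collecting zeros: affine points = {(1, 2), (1, 8), (2, 1), (2, 8), (3, 9), (3, 10), (8, 1), (8, 2), (9, 3), (9, 10), (10, 3), (10, 9)}.
Total count |C(F_11)_aff| = 12.


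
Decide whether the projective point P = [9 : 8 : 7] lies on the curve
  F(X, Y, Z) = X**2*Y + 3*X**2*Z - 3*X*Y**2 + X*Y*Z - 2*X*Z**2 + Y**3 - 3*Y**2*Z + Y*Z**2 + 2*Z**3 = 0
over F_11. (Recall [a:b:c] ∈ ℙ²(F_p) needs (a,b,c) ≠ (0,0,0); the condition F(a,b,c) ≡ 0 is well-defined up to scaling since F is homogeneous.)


F(9,8,7) ≡ 5 (mod 11); P is NOT on the curve.

Evaluate F(9, 8, 7) term-by-term (mod 11).
  X**2*Y ↦ 1·81·8·1 = 648
  3*X**2*Z ↦ 3·81·1·7 = 1701
  -3*X*Y**2 ↦ -3·9·64·1 = -1728
  X*Y*Z ↦ 1·9·8·7 = 504
  -2*X*Z**2 ↦ -2·9·1·49 = -882
  Y**3 ↦ 1·1·512·1 = 512
  -3*Y**2*Z ↦ -3·1·64·7 = -1344
  Y*Z**2 ↦ 1·1·8·49 = 392
  2*Z**3 ↦ 2·1·1·343 = 686
Sum: F(9, 8, 7) = (648) + (1701) + (-1728) + (504) + (-882) + (512) + (-1344) + (392) + (686) = 489.
Reducing mod 11: 489 ≡ 5 (mod 11).
Since F(a, b, c) ≡ 5 ≠ 0 (mod 11), P does NOT lie on the curve.


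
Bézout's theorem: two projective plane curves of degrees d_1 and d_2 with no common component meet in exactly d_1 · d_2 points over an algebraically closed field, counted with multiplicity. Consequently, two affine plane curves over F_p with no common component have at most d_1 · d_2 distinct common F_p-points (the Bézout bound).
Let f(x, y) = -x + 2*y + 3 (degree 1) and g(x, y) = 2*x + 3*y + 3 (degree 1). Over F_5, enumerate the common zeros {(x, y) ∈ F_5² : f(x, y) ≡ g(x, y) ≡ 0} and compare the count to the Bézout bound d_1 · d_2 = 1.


Common zeros: {(4, 3)}; count = 1; Bézout bound = 1.

deg(f) = 1, deg(g) = 1, so Bézout bound = 1.
Scan x ∈ F_5. For each x, list the y ∈ F_5 with f(x, y) ≡ 0 and those with g(x, y) ≡ 0 (mod 5); the common zeros in that column are the intersection.
  x = 0: f ≡ 0 at y ∈ {1}; g ≡ 0 at y ∈ {4}; common: ∅.
  x = 1: f ≡ 0 at y ∈ {4}; g ≡ 0 at y ∈ {0}; common: ∅.
  x = 2: f ≡ 0 at y ∈ {2}; g ≡ 0 at y ∈ {1}; common: ∅.
  x = 3: f ≡ 0 at y ∈ {0}; g ≡ 0 at y ∈ {2}; common: ∅.
  x = 4: f ≡ 0 at y ∈ {3}; g ≡ 0 at y ∈ {3}; common: {3}.
Collecting: common zeros = {(4, 3)}, so the count is 1.
Comparison with the Bézout bound: 1 ≤ 1 = deg(f)·deg(g), as expected for curves with no common component (the bound is attained).


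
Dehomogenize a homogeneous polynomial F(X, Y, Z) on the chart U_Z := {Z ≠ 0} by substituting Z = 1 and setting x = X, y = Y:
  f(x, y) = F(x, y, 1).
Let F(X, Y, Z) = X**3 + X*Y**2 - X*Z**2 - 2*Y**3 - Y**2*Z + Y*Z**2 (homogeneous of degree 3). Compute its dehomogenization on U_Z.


f(x, y) = x**3 + x*y**2 - x - 2*y**3 - y**2 + y

On U_Z we set Z = 1. Each monomial c·X^i·Y^j·Z^k in F becomes c·x^i·y^j·1^k = c·x^i·y^j.
Substituting Z = 1: F(X, Y, 1) = x**3 + x*y**2 - x - 2*y**3 - y**2 + y.
Note: deg(f) ≤ deg(F) = 3; strict inequality happens when F is divisible by Z (lost terms).


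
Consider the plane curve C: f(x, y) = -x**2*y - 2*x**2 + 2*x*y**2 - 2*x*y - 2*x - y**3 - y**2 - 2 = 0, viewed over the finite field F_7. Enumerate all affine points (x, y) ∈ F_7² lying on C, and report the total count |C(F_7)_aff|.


Affine F_7-points: {(0, 2), (2, 0), (3, 4), (4, 0), (4, 2), (4, 5)}; count = 6.

For each of the 49 pairs (x, y) ∈ F_7², evaluate f(x, y) mod 7. Record the zeros.
  x = 0: [0↦5, 1↦3, 2↦0, 3↦4, 4↦2, 5↦2, 6↦5]  zeros at y ∈ {2}
  x = 1: [0↦1, 1↦5, 2↦5, 3↦2, 4↦4, 5↦5, 6↦6]  zeros at y ∈ ∅
  x = 2: [0↦0, 1↦1, 2↦2, 3↦4, 4↦1, 5↦1, 6↦5]  zeros at y ∈ {0}
  x = 3: [0↦2, 1↦5, 2↦5, 3↦3, 4↦0, 5↦4, 6↦2]  zeros at y ∈ {4}
  x = 4: [0↦0, 1↦3, 2↦0, 3↦6, 4↦1, 5↦0, 6↦4]  zeros at y ∈ {0, 2, 5}
  x = 5: [0↦1, 1↦2, 2↦1, 3↦6, 4↦4, 5↦3, 6↦4]  zeros at y ∈ ∅
  x = 6: [0↦5, 1↦2, 2↦1, 3↦3, 4↦2, 5↦6, 6↦2]  zeros at y ∈ ∅
Collecting zeros: affine points = {(0, 2), (2, 0), (3, 4), (4, 0), (4, 2), (4, 5)}.
Total count |C(F_7)_aff| = 6.


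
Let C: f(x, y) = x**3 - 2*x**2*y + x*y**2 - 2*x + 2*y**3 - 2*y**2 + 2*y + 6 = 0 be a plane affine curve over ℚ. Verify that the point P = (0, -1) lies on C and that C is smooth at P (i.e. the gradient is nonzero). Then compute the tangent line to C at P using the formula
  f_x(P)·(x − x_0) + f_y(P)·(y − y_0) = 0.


Tangent line at P: -x + 12*y + 12 = 0.

Step 1: f(0, -1) = 0, so P lies on C.
Step 2: partial derivatives
  f_x(x, y) = 3*x**2 - 4*x*y + y**2 - 2, f_y(x, y) = -2*x**2 + 2*x*y + 6*y**2 - 4*y + 2.
  f_x(P) = -1, f_y(P) = 12 (gradient nonzero, so P is smooth).
Step 3: tangent line at P: -1·(x − 0) + 12·(y − -1) = 0.
Expanding: -x + 12*y + 12 = 0.


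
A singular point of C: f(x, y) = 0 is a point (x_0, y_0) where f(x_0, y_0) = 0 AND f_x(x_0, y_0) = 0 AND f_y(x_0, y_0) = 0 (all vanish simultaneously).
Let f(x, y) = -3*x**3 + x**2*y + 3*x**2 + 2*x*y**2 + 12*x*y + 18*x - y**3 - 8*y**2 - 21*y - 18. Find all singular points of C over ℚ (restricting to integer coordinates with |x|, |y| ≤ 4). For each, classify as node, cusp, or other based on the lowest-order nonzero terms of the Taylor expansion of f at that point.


Singular points: {(0, -3)}; classification: cusp.

Compute partial derivatives:
  f_x = -9*x**2 + 2*x*y + 6*x + 2*y**2 + 12*y + 18.
  f_y = x**2 + 4*x*y + 12*x - 3*y**2 - 16*y - 21.
Scan x_0 ∈ {−4, ..., 4}. For each x_0, f_y(x_0, y) is a polynomial in y; find its integer roots y ∈ {−4, ..., 4}, then test f_x and f at those candidates.
  x = -4: f_y(-4, y) = -3*y**2 - 32*y - 53; no integer root y with |y| ≤ 4.
  x = -3: f_y(-3, y) = -3*y**2 - 28*y - 48; no integer root y with |y| ≤ 4.
  x = -2: f_y(-2, y) = -3*y**2 - 24*y - 41; no integer root y with |y| ≤ 4.
  x = -1: f_y(-1, y) = -3*y**2 - 20*y - 32; vanishes at y ∈ {-4}. (-1, -4): f_x = -5 ≠ 0.
  x = 0: f_y(0, y) = -3*y**2 - 16*y - 21; vanishes at y ∈ {-3}. (0, -3): f_x = 0, f = 0 — SINGULAR.
  x = 1: f_y(1, y) = -3*y**2 - 12*y - 8; no integer root y with |y| ≤ 4.
  x = 2: f_y(2, y) = -3*y**2 - 8*y + 7; no integer root y with |y| ≤ 4.
  x = 3: f_y(3, y) = -3*y**2 - 4*y + 24; no integer root y with |y| ≤ 4.
  x = 4: f_y(4, y) = 43 - 3*y**2; no integer root y with |y| ≤ 4.
Only singular point on the grid: (0, -3).
Classify: substitute x = 0 + u, y = -3 + v and expand: f = -3*u**3 + u**2*v + 2*u*v**2 - v**3 + v**2.
No constant or linear terms (consistent with a singular point). Quadratic part: v**2. Cubic part: -3*u**3 + u**2*v + 2*u*v**2 - v**3.
The quadratic part v**2 is a perfect square, so there is a single (double) tangent line v = 0, i.e. y = -3. Restricting the cubic part to that line (v = 0) leaves -3*u**3 ≠ 0, so f is not divisible by v and the branch is v² ≈ 3*u**3 to lowest order — this is a cusp.
Classification: cusp.


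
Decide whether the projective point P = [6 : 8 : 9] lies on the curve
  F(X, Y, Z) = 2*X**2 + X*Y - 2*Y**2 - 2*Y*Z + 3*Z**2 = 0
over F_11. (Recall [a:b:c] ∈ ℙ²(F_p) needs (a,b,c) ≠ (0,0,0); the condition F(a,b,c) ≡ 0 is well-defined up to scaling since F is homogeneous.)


F(6,8,9) ≡ 3 (mod 11); P is NOT on the curve.

Evaluate F(6, 8, 9) term-by-term (mod 11).
  2*X**2 ↦ 2·36·1·1 = 72
  X*Y ↦ 1·6·8·1 = 48
  -2*Y**2 ↦ -2·1·64·1 = -128
  -2*Y*Z ↦ -2·1·8·9 = -144
  3*Z**2 ↦ 3·1·1·81 = 243
Sum: F(6, 8, 9) = (72) + (48) + (-128) + (-144) + (243) = 91.
Reducing mod 11: 91 ≡ 3 (mod 11).
Since F(a, b, c) ≡ 3 ≠ 0 (mod 11), P does NOT lie on the curve.


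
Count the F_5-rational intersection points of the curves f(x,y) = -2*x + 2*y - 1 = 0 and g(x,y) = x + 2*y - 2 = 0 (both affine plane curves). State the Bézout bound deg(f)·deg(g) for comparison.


Common zeros: {(2, 0)}; count = 1; Bézout bound = 1.

deg(f) = 1, deg(g) = 1, so Bézout bound = 1.
Scan x ∈ F_5. For each x, list the y ∈ F_5 with f(x, y) ≡ 0 and those with g(x, y) ≡ 0 (mod 5); the common zeros in that column are the intersection.
  x = 0: f ≡ 0 at y ∈ {3}; g ≡ 0 at y ∈ {1}; common: ∅.
  x = 1: f ≡ 0 at y ∈ {4}; g ≡ 0 at y ∈ {3}; common: ∅.
  x = 2: f ≡ 0 at y ∈ {0}; g ≡ 0 at y ∈ {0}; common: {0}.
  x = 3: f ≡ 0 at y ∈ {1}; g ≡ 0 at y ∈ {2}; common: ∅.
  x = 4: f ≡ 0 at y ∈ {2}; g ≡ 0 at y ∈ {4}; common: ∅.
Collecting: common zeros = {(2, 0)}, so the count is 1.
Comparison with the Bézout bound: 1 ≤ 1 = deg(f)·deg(g), as expected for curves with no common component (the bound is attained).


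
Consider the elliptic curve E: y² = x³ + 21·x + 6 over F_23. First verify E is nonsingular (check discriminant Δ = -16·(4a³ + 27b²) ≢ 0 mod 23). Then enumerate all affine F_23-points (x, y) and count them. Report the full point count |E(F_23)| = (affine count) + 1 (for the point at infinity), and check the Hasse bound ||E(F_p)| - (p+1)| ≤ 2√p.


Affine points = {(0, 11), (0, 12), (3, 2), (3, 21), (4, 4), (4, 19), (5, 11), (5, 12), (6, 7), (6, 16), (7, 6), (7, 17), (9, 2), (9, 21), (11, 2), (11, 21), (12, 10), (12, 13), (14, 10), (14, 13), (15, 4), (15, 19), (17, 3), (17, 20), (18, 11), (18, 12), (20, 10), (20, 13), (21, 5), (21, 18)}; affine count = 30; |E(F_23)| = 31.

Discriminant check: Δ ∝ 4a³ + 27b² = 4·21³ + 27·6² = 4·9261 + 27·36 ≡ 20 (mod 23). Nonzero ⇒ E is nonsingular.
For each x ∈ F_23, compute rhs = x³ + 21·x + 6 mod 23, then count y ∈ F_23 with y² ≡ rhs.
  x = 0: rhs = 6, matching y values: 11, 12 (2 points).
  x = 1: rhs = 5, matching y values: none (0 points).
  x = 2: rhs = 10, matching y values: none (0 points).
  x = 3: rhs = 4, matching y values: 2, 21 (2 points).
  x = 4: rhs = 16, matching y values: 4, 19 (2 points).
  x = 5: rhs = 6, matching y values: 11, 12 (2 points).
  x = 6: rhs = 3, matching y values: 7, 16 (2 points).
  x = 7: rhs = 13, matching y values: 6, 17 (2 points).
  x = 8: rhs = 19, matching y values: none (0 points).
  x = 9: rhs = 4, matching y values: 2, 21 (2 points).
  x = 10: rhs = 20, matching y values: none (0 points).
  x = 11: rhs = 4, matching y values: 2, 21 (2 points).
  x = 12: rhs = 8, matching y values: 10, 13 (2 points).
  x = 13: rhs = 15, matching y values: none (0 points).
  x = 14: rhs = 8, matching y values: 10, 13 (2 points).
  x = 15: rhs = 16, matching y values: 4, 19 (2 points).
  x = 16: rhs = 22, matching y values: none (0 points).
  x = 17: rhs = 9, matching y values: 3, 20 (2 points).
  x = 18: rhs = 6, matching y values: 11, 12 (2 points).
  x = 19: rhs = 19, matching y values: none (0 points).
  x = 20: rhs = 8, matching y values: 10, 13 (2 points).
  x = 21: rhs = 2, matching y values: 5, 18 (2 points).
  x = 22: rhs = 7, matching y values: none (0 points).
Total affine count: 30.
Full point count |E(F_23)| = 30 + 1 = 31.
Hasse bound: |31 − (23+1)| = |7| = 7 ≤ 2√23 ≈ 9.5917 ✓.


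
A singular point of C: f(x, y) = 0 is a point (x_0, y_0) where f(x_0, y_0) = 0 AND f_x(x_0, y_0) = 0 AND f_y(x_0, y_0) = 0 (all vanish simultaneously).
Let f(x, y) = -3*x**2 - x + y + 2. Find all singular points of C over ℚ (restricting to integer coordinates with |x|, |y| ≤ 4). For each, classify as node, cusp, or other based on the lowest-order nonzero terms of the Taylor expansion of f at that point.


No singular points in the scanned grid; C is smooth there.

Compute partial derivatives:
  f_x = -6*x - 1.
  f_y = 1.
f_y = 1 is a nonzero constant, so f_y never vanishes: no point (x, y) can satisfy f = f_x = f_y = 0. In particular no (x, y) ∈ {−4, ..., 4}² is singular; the curve is smooth.


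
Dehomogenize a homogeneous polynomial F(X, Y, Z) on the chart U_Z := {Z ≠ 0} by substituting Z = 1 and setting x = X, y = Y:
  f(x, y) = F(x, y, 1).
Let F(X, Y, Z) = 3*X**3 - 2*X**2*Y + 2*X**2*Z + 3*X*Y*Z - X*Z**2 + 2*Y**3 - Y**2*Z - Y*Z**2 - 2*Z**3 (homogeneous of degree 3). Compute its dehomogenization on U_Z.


f(x, y) = 3*x**3 - 2*x**2*y + 2*x**2 + 3*x*y - x + 2*y**3 - y**2 - y - 2

On U_Z we set Z = 1. Each monomial c·X^i·Y^j·Z^k in F becomes c·x^i·y^j·1^k = c·x^i·y^j.
Substituting Z = 1: F(X, Y, 1) = 3*x**3 - 2*x**2*y + 2*x**2 + 3*x*y - x + 2*y**3 - y**2 - y - 2.
Note: deg(f) ≤ deg(F) = 3; strict inequality happens when F is divisible by Z (lost terms).


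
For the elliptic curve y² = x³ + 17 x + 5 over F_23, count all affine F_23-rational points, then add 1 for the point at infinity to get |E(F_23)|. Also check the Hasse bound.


Affine points = {(1, 0), (2, 1), (2, 22), (5, 10), (5, 13), (6, 1), (6, 22), (8, 3), (8, 20), (9, 6), (9, 17), (10, 5), (10, 18), (13, 10), (13, 13), (15, 1), (15, 22), (16, 7), (16, 16), (17, 3), (17, 20), (18, 5), (18, 18), (21, 3), (21, 20)}; affine count = 25; |E(F_23)| = 26.

Discriminant check: Δ ∝ 4a³ + 27b² = 4·17³ + 27·5² = 4·4913 + 27·25 ≡ 18 (mod 23). Nonzero ⇒ E is nonsingular.
For each x ∈ F_23, compute rhs = x³ + 17·x + 5 mod 23, then count y ∈ F_23 with y² ≡ rhs.
  x = 0: rhs = 5, matching y values: none (0 points).
  x = 1: rhs = 0, matching y values: 0 (1 points).
  x = 2: rhs = 1, matching y values: 1, 22 (2 points).
  x = 3: rhs = 14, matching y values: none (0 points).
  x = 4: rhs = 22, matching y values: none (0 points).
  x = 5: rhs = 8, matching y values: 10, 13 (2 points).
  x = 6: rhs = 1, matching y values: 1, 22 (2 points).
  x = 7: rhs = 7, matching y values: none (0 points).
  x = 8: rhs = 9, matching y values: 3, 20 (2 points).
  x = 9: rhs = 13, matching y values: 6, 17 (2 points).
  x = 10: rhs = 2, matching y values: 5, 18 (2 points).
  x = 11: rhs = 5, matching y values: none (0 points).
  x = 12: rhs = 5, matching y values: none (0 points).
  x = 13: rhs = 8, matching y values: 10, 13 (2 points).
  x = 14: rhs = 20, matching y values: none (0 points).
  x = 15: rhs = 1, matching y values: 1, 22 (2 points).
  x = 16: rhs = 3, matching y values: 7, 16 (2 points).
  x = 17: rhs = 9, matching y values: 3, 20 (2 points).
  x = 18: rhs = 2, matching y values: 5, 18 (2 points).
  x = 19: rhs = 11, matching y values: none (0 points).
  x = 20: rhs = 19, matching y values: none (0 points).
  x = 21: rhs = 9, matching y values: 3, 20 (2 points).
  x = 22: rhs = 10, matching y values: none (0 points).
Total affine count: 25.
Full point count |E(F_23)| = 25 + 1 = 26.
Hasse bound: |26 − (23+1)| = |2| = 2 ≤ 2√23 ≈ 9.5917 ✓.


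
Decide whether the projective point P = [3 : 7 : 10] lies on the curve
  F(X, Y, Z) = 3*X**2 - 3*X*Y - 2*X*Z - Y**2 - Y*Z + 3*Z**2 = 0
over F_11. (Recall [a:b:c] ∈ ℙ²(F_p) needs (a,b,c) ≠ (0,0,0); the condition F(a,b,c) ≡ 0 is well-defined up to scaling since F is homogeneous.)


F(3,7,10) ≡ 8 (mod 11); P is NOT on the curve.

Evaluate F(3, 7, 10) term-by-term (mod 11).
  3*X**2 ↦ 3·9·1·1 = 27
  -3*X*Y ↦ -3·3·7·1 = -63
  -2*X*Z ↦ -2·3·1·10 = -60
  -Y**2 ↦ -1·1·49·1 = -49
  -Y*Z ↦ -1·1·7·10 = -70
  3*Z**2 ↦ 3·1·1·100 = 300
Sum: F(3, 7, 10) = (27) + (-63) + (-60) + (-49) + (-70) + (300) = 85.
Reducing mod 11: 85 ≡ 8 (mod 11).
Since F(a, b, c) ≡ 8 ≠ 0 (mod 11), P does NOT lie on the curve.


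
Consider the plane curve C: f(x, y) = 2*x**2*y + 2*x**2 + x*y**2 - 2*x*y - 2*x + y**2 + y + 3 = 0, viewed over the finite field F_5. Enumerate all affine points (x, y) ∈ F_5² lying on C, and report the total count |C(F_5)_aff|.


Affine F_5-points: {(0, 1), (0, 3), (2, 1), (2, 4), (3, 0), (3, 3)}; count = 6.

For each of the 25 pairs (x, y) ∈ F_5², evaluate f(x, y) mod 5. Record the zeros.
  x = 0: [0↦3, 1↦0, 2↦4, 3↦0, 4↦3]  zeros at y ∈ {1, 3}
  x = 1: [0↦3, 1↦1, 2↦3, 3↦4, 4↦4]  zeros at y ∈ ∅
  x = 2: [0↦2, 1↦0, 2↦4, 3↦4, 4↦0]  zeros at y ∈ {1, 4}
  x = 3: [0↦0, 1↦2, 2↦2, 3↦0, 4↦1]  zeros at y ∈ {0, 3}
  x = 4: [0↦2, 1↦2, 2↦2, 3↦2, 4↦2]  zeros at y ∈ ∅
Collecting zeros: affine points = {(0, 1), (0, 3), (2, 1), (2, 4), (3, 0), (3, 3)}.
Total count |C(F_5)_aff| = 6.


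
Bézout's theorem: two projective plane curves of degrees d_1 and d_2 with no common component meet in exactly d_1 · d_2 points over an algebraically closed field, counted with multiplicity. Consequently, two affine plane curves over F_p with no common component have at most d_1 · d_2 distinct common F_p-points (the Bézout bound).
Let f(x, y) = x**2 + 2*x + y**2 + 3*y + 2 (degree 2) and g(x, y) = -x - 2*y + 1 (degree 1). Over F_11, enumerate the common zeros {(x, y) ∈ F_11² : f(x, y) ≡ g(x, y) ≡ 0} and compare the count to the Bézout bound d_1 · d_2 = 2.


Common zeros: ∅; count = 0; Bézout bound = 2.

deg(f) = 2, deg(g) = 1, so Bézout bound = 2.
Scan x ∈ F_11. For each x, list the y ∈ F_11 with f(x, y) ≡ 0 and those with g(x, y) ≡ 0 (mod 11); the common zeros in that column are the intersection.
  x = 0: f ≡ 0 at y ∈ {9, 10}; g ≡ 0 at y ∈ {6}; common: ∅.
  x = 1: f ≡ 0 at y ∈ {4}; g ≡ 0 at y ∈ {0}; common: ∅.
  x = 2: f ≡ 0 at y ∈ ∅; g ≡ 0 at y ∈ {5}; common: ∅.
  x = 3: f ≡ 0 at y ∈ ∅; g ≡ 0 at y ∈ {10}; common: ∅.
  x = 4: f ≡ 0 at y ∈ {3, 5}; g ≡ 0 at y ∈ {4}; common: ∅.
  x = 5: f ≡ 0 at y ∈ {3, 5}; g ≡ 0 at y ∈ {9}; common: ∅.
  x = 6: f ≡ 0 at y ∈ ∅; g ≡ 0 at y ∈ {3}; common: ∅.
  x = 7: f ≡ 0 at y ∈ ∅; g ≡ 0 at y ∈ {8}; common: ∅.
  x = 8: f ≡ 0 at y ∈ {4}; g ≡ 0 at y ∈ {2}; common: ∅.
  x = 9: f ≡ 0 at y ∈ {9, 10}; g ≡ 0 at y ∈ {7}; common: ∅.
  x = 10: f ≡ 0 at y ∈ {2, 6}; g ≡ 0 at y ∈ {1}; common: ∅.
Collecting: common zeros = ∅, so the count is 0.
Comparison with the Bézout bound: 0 ≤ 2 = deg(f)·deg(g), as expected for curves with no common component (the affine F_11-count falls short of the bound because intersections may lie at infinity, over extension fields, or carry multiplicity).


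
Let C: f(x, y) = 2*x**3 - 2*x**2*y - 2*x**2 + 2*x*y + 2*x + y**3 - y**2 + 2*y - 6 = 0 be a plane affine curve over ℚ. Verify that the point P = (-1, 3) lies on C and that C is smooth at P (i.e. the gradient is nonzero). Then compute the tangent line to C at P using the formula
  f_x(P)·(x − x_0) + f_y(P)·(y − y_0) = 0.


Tangent line at P: 30*x + 19*y - 27 = 0.

Step 1: f(-1, 3) = 0, so P lies on C.
Step 2: partial derivatives
  f_x(x, y) = 6*x**2 - 4*x*y - 4*x + 2*y + 2, f_y(x, y) = -2*x**2 + 2*x + 3*y**2 - 2*y + 2.
  f_x(P) = 30, f_y(P) = 19 (gradient nonzero, so P is smooth).
Step 3: tangent line at P: 30·(x − -1) + 19·(y − 3) = 0.
Expanding: 30*x + 19*y - 27 = 0.


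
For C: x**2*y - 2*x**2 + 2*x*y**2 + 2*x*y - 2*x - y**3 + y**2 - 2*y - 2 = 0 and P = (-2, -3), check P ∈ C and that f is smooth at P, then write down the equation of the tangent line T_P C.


Tangent line at P: 30*x - 11*y + 27 = 0.

Step 1: f(-2, -3) = 0, so P lies on C.
Step 2: partial derivatives
  f_x(x, y) = 2*x*y - 4*x + 2*y**2 + 2*y - 2, f_y(x, y) = x**2 + 4*x*y + 2*x - 3*y**2 + 2*y - 2.
  f_x(P) = 30, f_y(P) = -11 (gradient nonzero, so P is smooth).
Step 3: tangent line at P: 30·(x − -2) + -11·(y − -3) = 0.
Expanding: 30*x - 11*y + 27 = 0.


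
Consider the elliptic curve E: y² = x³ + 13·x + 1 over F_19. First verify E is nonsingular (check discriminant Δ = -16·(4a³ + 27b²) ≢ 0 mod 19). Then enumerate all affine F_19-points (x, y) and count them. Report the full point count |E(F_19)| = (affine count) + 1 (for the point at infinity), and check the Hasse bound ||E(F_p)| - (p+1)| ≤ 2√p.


Affine points = {(0, 1), (0, 18), (2, 4), (2, 15), (5, 1), (5, 18), (7, 6), (7, 13), (8, 3), (8, 16), (9, 7), (9, 12), (12, 2), (12, 17), (13, 7), (13, 12), (14, 1), (14, 18), (16, 7), (16, 12), (17, 9), (17, 10), (18, 5), (18, 14)}; affine count = 24; |E(F_19)| = 25.

Discriminant check: Δ ∝ 4a³ + 27b² = 4·13³ + 27·1² = 4·2197 + 27·1 ≡ 18 (mod 19). Nonzero ⇒ E is nonsingular.
For each x ∈ F_19, compute rhs = x³ + 13·x + 1 mod 19, then count y ∈ F_19 with y² ≡ rhs.
  x = 0: rhs = 1, matching y values: 1, 18 (2 points).
  x = 1: rhs = 15, matching y values: none (0 points).
  x = 2: rhs = 16, matching y values: 4, 15 (2 points).
  x = 3: rhs = 10, matching y values: none (0 points).
  x = 4: rhs = 3, matching y values: none (0 points).
  x = 5: rhs = 1, matching y values: 1, 18 (2 points).
  x = 6: rhs = 10, matching y values: none (0 points).
  x = 7: rhs = 17, matching y values: 6, 13 (2 points).
  x = 8: rhs = 9, matching y values: 3, 16 (2 points).
  x = 9: rhs = 11, matching y values: 7, 12 (2 points).
  x = 10: rhs = 10, matching y values: none (0 points).
  x = 11: rhs = 12, matching y values: none (0 points).
  x = 12: rhs = 4, matching y values: 2, 17 (2 points).
  x = 13: rhs = 11, matching y values: 7, 12 (2 points).
  x = 14: rhs = 1, matching y values: 1, 18 (2 points).
  x = 15: rhs = 18, matching y values: none (0 points).
  x = 16: rhs = 11, matching y values: 7, 12 (2 points).
  x = 17: rhs = 5, matching y values: 9, 10 (2 points).
  x = 18: rhs = 6, matching y values: 5, 14 (2 points).
Total affine count: 24.
Full point count |E(F_19)| = 24 + 1 = 25.
Hasse bound: |25 − (19+1)| = |5| = 5 ≤ 2√19 ≈ 8.7178 ✓.


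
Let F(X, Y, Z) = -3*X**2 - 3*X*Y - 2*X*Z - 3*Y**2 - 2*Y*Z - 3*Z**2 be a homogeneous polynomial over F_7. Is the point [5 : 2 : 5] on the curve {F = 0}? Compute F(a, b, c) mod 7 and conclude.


F(5,2,5) ≡ 4 (mod 7); P is NOT on the curve.

Evaluate F(5, 2, 5) term-by-term (mod 7).
  -3*X**2 ↦ -3·25·1·1 = -75
  -3*X*Y ↦ -3·5·2·1 = -30
  -2*X*Z ↦ -2·5·1·5 = -50
  -3*Y**2 ↦ -3·1·4·1 = -12
  -2*Y*Z ↦ -2·1·2·5 = -20
  -3*Z**2 ↦ -3·1·1·25 = -75
Sum: F(5, 2, 5) = (-75) + (-30) + (-50) + (-12) + (-20) + (-75) = -262.
Reducing mod 7: -262 ≡ 4 (mod 7).
Since F(a, b, c) ≡ 4 ≠ 0 (mod 7), P does NOT lie on the curve.


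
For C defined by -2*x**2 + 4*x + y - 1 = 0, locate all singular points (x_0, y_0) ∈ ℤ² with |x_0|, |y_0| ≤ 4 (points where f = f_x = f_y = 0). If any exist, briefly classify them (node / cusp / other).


No singular points in the scanned grid; C is smooth there.

Compute partial derivatives:
  f_x = 4 - 4*x.
  f_y = 1.
f_y = 1 is a nonzero constant, so f_y never vanishes: no point (x, y) can satisfy f = f_x = f_y = 0. In particular no (x, y) ∈ {−4, ..., 4}² is singular; the curve is smooth.


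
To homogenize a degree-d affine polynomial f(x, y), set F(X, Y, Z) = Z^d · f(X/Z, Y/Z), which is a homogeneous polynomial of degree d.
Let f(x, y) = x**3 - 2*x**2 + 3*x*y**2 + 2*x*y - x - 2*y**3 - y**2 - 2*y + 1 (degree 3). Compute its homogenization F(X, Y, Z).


F(X, Y, Z) = X**3 - 2*X**2*Z + 3*X*Y**2 + 2*X*Y*Z - X*Z**2 - 2*Y**3 - Y**2*Z - 2*Y*Z**2 + Z**3

deg(f) = 3.
Substitute x = X/Z, y = Y/Z into f, then multiply by Z^3.
  monomial 1·x^3·y^0 ↦ 1·X^3·Y^0·Z^0.
  monomial -2·x^2·y^0 ↦ -2·X^2·Y^0·Z^1.
  monomial 3·x^1·y^2 ↦ 3·X^1·Y^2·Z^0.
  monomial 2·x^1·y^1 ↦ 2·X^1·Y^1·Z^1.
  monomial -1·x^1·y^0 ↦ -1·X^1·Y^0·Z^2.
  monomial -2·x^0·y^3 ↦ -2·X^0·Y^3·Z^0.
  monomial -1·x^0·y^2 ↦ -1·X^0·Y^2·Z^1.
  monomial -2·x^0·y^1 ↦ -2·X^0·Y^1·Z^2.
  monomial 1·x^0·y^0 ↦ 1·X^0·Y^0·Z^3.
Collecting: F(X, Y, Z) = X**3 - 2*X**2*Z + 3*X*Y**2 + 2*X*Y*Z - X*Z**2 - 2*Y**3 - Y**2*Z - 2*Y*Z**2 + Z**3.


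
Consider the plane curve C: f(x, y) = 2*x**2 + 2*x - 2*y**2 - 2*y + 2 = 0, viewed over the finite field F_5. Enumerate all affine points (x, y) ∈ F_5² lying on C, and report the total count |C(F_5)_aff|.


Affine F_5-points: {(0, 2), (2, 1), (2, 3), (4, 2)}; count = 4.

For each of the 25 pairs (x, y) ∈ F_5², evaluate f(x, y) mod 5. Record the zeros.
  x = 0: [0↦2, 1↦3, 2↦0, 3↦3, 4↦2]  zeros at y ∈ {2}
  x = 1: [0↦1, 1↦2, 2↦4, 3↦2, 4↦1]  zeros at y ∈ ∅
  x = 2: [0↦4, 1↦0, 2↦2, 3↦0, 4↦4]  zeros at y ∈ {1, 3}
  x = 3: [0↦1, 1↦2, 2↦4, 3↦2, 4↦1]  zeros at y ∈ ∅
  x = 4: [0↦2, 1↦3, 2↦0, 3↦3, 4↦2]  zeros at y ∈ {2}
Collecting zeros: affine points = {(0, 2), (2, 1), (2, 3), (4, 2)}.
Total count |C(F_5)_aff| = 4.


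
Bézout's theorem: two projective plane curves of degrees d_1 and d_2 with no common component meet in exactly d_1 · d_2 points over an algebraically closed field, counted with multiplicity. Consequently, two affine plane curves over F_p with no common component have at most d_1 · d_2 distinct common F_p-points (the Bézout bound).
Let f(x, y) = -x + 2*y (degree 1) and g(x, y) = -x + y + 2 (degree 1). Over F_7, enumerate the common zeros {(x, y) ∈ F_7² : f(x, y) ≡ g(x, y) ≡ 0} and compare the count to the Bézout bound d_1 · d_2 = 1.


Common zeros: {(4, 2)}; count = 1; Bézout bound = 1.

deg(f) = 1, deg(g) = 1, so Bézout bound = 1.
Scan x ∈ F_7. For each x, list the y ∈ F_7 with f(x, y) ≡ 0 and those with g(x, y) ≡ 0 (mod 7); the common zeros in that column are the intersection.
  x = 0: f ≡ 0 at y ∈ {0}; g ≡ 0 at y ∈ {5}; common: ∅.
  x = 1: f ≡ 0 at y ∈ {4}; g ≡ 0 at y ∈ {6}; common: ∅.
  x = 2: f ≡ 0 at y ∈ {1}; g ≡ 0 at y ∈ {0}; common: ∅.
  x = 3: f ≡ 0 at y ∈ {5}; g ≡ 0 at y ∈ {1}; common: ∅.
  x = 4: f ≡ 0 at y ∈ {2}; g ≡ 0 at y ∈ {2}; common: {2}.
  x = 5: f ≡ 0 at y ∈ {6}; g ≡ 0 at y ∈ {3}; common: ∅.
  x = 6: f ≡ 0 at y ∈ {3}; g ≡ 0 at y ∈ {4}; common: ∅.
Collecting: common zeros = {(4, 2)}, so the count is 1.
Comparison with the Bézout bound: 1 ≤ 1 = deg(f)·deg(g), as expected for curves with no common component (the bound is attained).


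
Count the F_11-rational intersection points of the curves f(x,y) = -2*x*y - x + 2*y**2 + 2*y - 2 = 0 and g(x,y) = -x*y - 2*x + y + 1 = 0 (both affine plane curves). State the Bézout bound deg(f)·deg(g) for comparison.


Common zeros: {(8, 1)}; count = 1; Bézout bound = 4.

deg(f) = 2, deg(g) = 2, so Bézout bound = 4.
Scan x ∈ F_11. For each x, list the y ∈ F_11 with f(x, y) ≡ 0 and those with g(x, y) ≡ 0 (mod 11); the common zeros in that column are the intersection.
  x = 0: f ≡ 0 at y ∈ {3, 7}; g ≡ 0 at y ∈ {10}; common: ∅.
  x = 1: f ≡ 0 at y ∈ ∅; g ≡ 0 at y ∈ ∅; common: ∅.
  x = 2: f ≡ 0 at y ∈ {2, 10}; g ≡ 0 at y ∈ {8}; common: ∅.
  x = 3: f ≡ 0 at y ∈ {4, 9}; g ≡ 0 at y ∈ {3}; common: ∅.
  x = 4: f ≡ 0 at y ∈ ∅; g ≡ 0 at y ∈ {5}; common: ∅.
  x = 5: f ≡ 0 at y ∈ ∅; g ≡ 0 at y ∈ {6}; common: ∅.
  x = 6: f ≡ 0 at y ∈ ∅; g ≡ 0 at y ∈ {0}; common: ∅.
  x = 7: f ≡ 0 at y ∈ ∅; g ≡ 0 at y ∈ {7}; common: ∅.
  x = 8: f ≡ 0 at y ∈ {1, 6}; g ≡ 0 at y ∈ {1}; common: {1}.
  x = 9: f ≡ 0 at y ∈ {0, 8}; g ≡ 0 at y ∈ {2}; common: ∅.
  x = 10: f ≡ 0 at y ∈ ∅; g ≡ 0 at y ∈ {4}; common: ∅.
Collecting: common zeros = {(8, 1)}, so the count is 1.
Comparison with the Bézout bound: 1 ≤ 4 = deg(f)·deg(g), as expected for curves with no common component (the affine F_11-count falls short of the bound because intersections may lie at infinity, over extension fields, or carry multiplicity).


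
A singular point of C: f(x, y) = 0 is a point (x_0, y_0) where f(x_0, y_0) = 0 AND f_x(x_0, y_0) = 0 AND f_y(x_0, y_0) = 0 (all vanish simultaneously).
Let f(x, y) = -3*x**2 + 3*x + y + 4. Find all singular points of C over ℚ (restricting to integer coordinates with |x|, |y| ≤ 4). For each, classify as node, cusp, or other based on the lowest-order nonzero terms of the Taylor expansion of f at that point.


No singular points in the scanned grid; C is smooth there.

Compute partial derivatives:
  f_x = 3 - 6*x.
  f_y = 1.
f_y = 1 is a nonzero constant, so f_y never vanishes: no point (x, y) can satisfy f = f_x = f_y = 0. In particular no (x, y) ∈ {−4, ..., 4}² is singular; the curve is smooth.


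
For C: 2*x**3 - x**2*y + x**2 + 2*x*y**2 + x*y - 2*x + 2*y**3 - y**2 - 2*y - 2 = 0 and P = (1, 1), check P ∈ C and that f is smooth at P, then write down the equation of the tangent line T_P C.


Tangent line at P: 7*x + 6*y - 13 = 0.

Step 1: f(1, 1) = 0, so P lies on C.
Step 2: partial derivatives
  f_x(x, y) = 6*x**2 - 2*x*y + 2*x + 2*y**2 + y - 2, f_y(x, y) = -x**2 + 4*x*y + x + 6*y**2 - 2*y - 2.
  f_x(P) = 7, f_y(P) = 6 (gradient nonzero, so P is smooth).
Step 3: tangent line at P: 7·(x − 1) + 6·(y − 1) = 0.
Expanding: 7*x + 6*y - 13 = 0.


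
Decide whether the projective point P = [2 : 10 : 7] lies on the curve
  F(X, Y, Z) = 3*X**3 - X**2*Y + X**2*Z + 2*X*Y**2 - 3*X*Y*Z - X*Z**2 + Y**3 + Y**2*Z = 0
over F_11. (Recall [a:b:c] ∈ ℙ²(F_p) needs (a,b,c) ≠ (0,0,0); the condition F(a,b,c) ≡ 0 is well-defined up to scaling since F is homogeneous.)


F(2,10,7) ≡ 10 (mod 11); P is NOT on the curve.

Evaluate F(2, 10, 7) term-by-term (mod 11).
  3*X**3 ↦ 3·8·1·1 = 24
  -X**2*Y ↦ -1·4·10·1 = -40
  X**2*Z ↦ 1·4·1·7 = 28
  2*X*Y**2 ↦ 2·2·100·1 = 400
  -3*X*Y*Z ↦ -3·2·10·7 = -420
  -X*Z**2 ↦ -1·2·1·49 = -98
  Y**3 ↦ 1·1·1000·1 = 1000
  Y**2*Z ↦ 1·1·100·7 = 700
Sum: F(2, 10, 7) = (24) + (-40) + (28) + (400) + (-420) + (-98) + (1000) + (700) = 1594.
Reducing mod 11: 1594 ≡ 10 (mod 11).
Since F(a, b, c) ≡ 10 ≠ 0 (mod 11), P does NOT lie on the curve.


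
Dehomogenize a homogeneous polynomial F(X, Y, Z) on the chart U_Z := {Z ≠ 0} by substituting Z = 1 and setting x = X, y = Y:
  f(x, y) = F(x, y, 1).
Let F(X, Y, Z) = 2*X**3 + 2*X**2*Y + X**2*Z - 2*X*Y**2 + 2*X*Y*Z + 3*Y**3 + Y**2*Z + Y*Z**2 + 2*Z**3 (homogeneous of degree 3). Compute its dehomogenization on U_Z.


f(x, y) = 2*x**3 + 2*x**2*y + x**2 - 2*x*y**2 + 2*x*y + 3*y**3 + y**2 + y + 2

On U_Z we set Z = 1. Each monomial c·X^i·Y^j·Z^k in F becomes c·x^i·y^j·1^k = c·x^i·y^j.
Substituting Z = 1: F(X, Y, 1) = 2*x**3 + 2*x**2*y + x**2 - 2*x*y**2 + 2*x*y + 3*y**3 + y**2 + y + 2.
Note: deg(f) ≤ deg(F) = 3; strict inequality happens when F is divisible by Z (lost terms).


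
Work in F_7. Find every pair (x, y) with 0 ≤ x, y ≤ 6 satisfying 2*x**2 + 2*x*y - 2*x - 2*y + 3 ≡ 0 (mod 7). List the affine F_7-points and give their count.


Affine F_7-points: {(0, 5), (2, 0), (3, 5), (4, 6), (5, 6), (6, 0)}; count = 6.

For each of the 49 pairs (x, y) ∈ F_7², evaluate f(x, y) mod 7. Record the zeros.
  x = 0: [0↦3, 1↦1, 2↦6, 3↦4, 4↦2, 5↦0, 6↦5]  zeros at y ∈ {5}
  x = 1: [0↦3, 1↦3, 2↦3, 3↦3, 4↦3, 5↦3, 6↦3]  zeros at y ∈ ∅
  x = 2: [0↦0, 1↦2, 2↦4, 3↦6, 4↦1, 5↦3, 6↦5]  zeros at y ∈ {0}
  x = 3: [0↦1, 1↦5, 2↦2, 3↦6, 4↦3, 5↦0, 6↦4]  zeros at y ∈ {5}
  x = 4: [0↦6, 1↦5, 2↦4, 3↦3, 4↦2, 5↦1, 6↦0]  zeros at y ∈ {6}
  x = 5: [0↦1, 1↦2, 2↦3, 3↦4, 4↦5, 5↦6, 6↦0]  zeros at y ∈ {6}
  x = 6: [0↦0, 1↦3, 2↦6, 3↦2, 4↦5, 5↦1, 6↦4]  zeros at y ∈ {0}
Collecting zeros: affine points = {(0, 5), (2, 0), (3, 5), (4, 6), (5, 6), (6, 0)}.
Total count |C(F_7)_aff| = 6.


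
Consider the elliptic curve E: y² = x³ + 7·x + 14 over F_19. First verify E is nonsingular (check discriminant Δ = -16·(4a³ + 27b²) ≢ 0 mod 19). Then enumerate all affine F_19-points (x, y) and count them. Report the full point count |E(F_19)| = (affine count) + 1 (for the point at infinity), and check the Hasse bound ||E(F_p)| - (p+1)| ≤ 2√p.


Affine points = {(2, 6), (2, 13), (3, 9), (3, 10), (4, 7), (4, 12), (6, 5), (6, 14), (7, 8), (7, 11), (10, 1), (10, 18), (11, 4), (11, 15), (14, 5), (14, 14), (15, 6), (15, 13), (16, 2), (16, 17), (17, 7), (17, 12), (18, 5), (18, 14)}; affine count = 24; |E(F_19)| = 25.

Discriminant check: Δ ∝ 4a³ + 27b² = 4·7³ + 27·14² = 4·343 + 27·196 ≡ 14 (mod 19). Nonzero ⇒ E is nonsingular.
For each x ∈ F_19, compute rhs = x³ + 7·x + 14 mod 19, then count y ∈ F_19 with y² ≡ rhs.
  x = 0: rhs = 14, matching y values: none (0 points).
  x = 1: rhs = 3, matching y values: none (0 points).
  x = 2: rhs = 17, matching y values: 6, 13 (2 points).
  x = 3: rhs = 5, matching y values: 9, 10 (2 points).
  x = 4: rhs = 11, matching y values: 7, 12 (2 points).
  x = 5: rhs = 3, matching y values: none (0 points).
  x = 6: rhs = 6, matching y values: 5, 14 (2 points).
  x = 7: rhs = 7, matching y values: 8, 11 (2 points).
  x = 8: rhs = 12, matching y values: none (0 points).
  x = 9: rhs = 8, matching y values: none (0 points).
  x = 10: rhs = 1, matching y values: 1, 18 (2 points).
  x = 11: rhs = 16, matching y values: 4, 15 (2 points).
  x = 12: rhs = 2, matching y values: none (0 points).
  x = 13: rhs = 3, matching y values: none (0 points).
  x = 14: rhs = 6, matching y values: 5, 14 (2 points).
  x = 15: rhs = 17, matching y values: 6, 13 (2 points).
  x = 16: rhs = 4, matching y values: 2, 17 (2 points).
  x = 17: rhs = 11, matching y values: 7, 12 (2 points).
  x = 18: rhs = 6, matching y values: 5, 14 (2 points).
Total affine count: 24.
Full point count |E(F_19)| = 24 + 1 = 25.
Hasse bound: |25 − (19+1)| = |5| = 5 ≤ 2√19 ≈ 8.7178 ✓.


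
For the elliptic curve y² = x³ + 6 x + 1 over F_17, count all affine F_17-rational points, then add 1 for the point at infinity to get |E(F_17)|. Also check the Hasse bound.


Affine points = {(0, 1), (0, 16), (1, 5), (1, 12), (2, 2), (2, 15), (4, 2), (4, 15), (6, 7), (6, 10), (8, 0), (9, 6), (9, 11), (11, 2), (11, 15), (12, 4), (12, 13), (13, 7), (13, 10), (15, 7), (15, 10)}; affine count = 21; |E(F_17)| = 22.

Discriminant check: Δ ∝ 4a³ + 27b² = 4·6³ + 27·1² = 4·216 + 27·1 ≡ 7 (mod 17). Nonzero ⇒ E is nonsingular.
For each x ∈ F_17, compute rhs = x³ + 6·x + 1 mod 17, then count y ∈ F_17 with y² ≡ rhs.
  x = 0: rhs = 1, matching y values: 1, 16 (2 points).
  x = 1: rhs = 8, matching y values: 5, 12 (2 points).
  x = 2: rhs = 4, matching y values: 2, 15 (2 points).
  x = 3: rhs = 12, matching y values: none (0 points).
  x = 4: rhs = 4, matching y values: 2, 15 (2 points).
  x = 5: rhs = 3, matching y values: none (0 points).
  x = 6: rhs = 15, matching y values: 7, 10 (2 points).
  x = 7: rhs = 12, matching y values: none (0 points).
  x = 8: rhs = 0, matching y values: 0 (1 points).
  x = 9: rhs = 2, matching y values: 6, 11 (2 points).
  x = 10: rhs = 7, matching y values: none (0 points).
  x = 11: rhs = 4, matching y values: 2, 15 (2 points).
  x = 12: rhs = 16, matching y values: 4, 13 (2 points).
  x = 13: rhs = 15, matching y values: 7, 10 (2 points).
  x = 14: rhs = 7, matching y values: none (0 points).
  x = 15: rhs = 15, matching y values: 7, 10 (2 points).
  x = 16: rhs = 11, matching y values: none (0 points).
Total affine count: 21.
Full point count |E(F_17)| = 21 + 1 = 22.
Hasse bound: |22 − (17+1)| = |4| = 4 ≤ 2√17 ≈ 8.2462 ✓.


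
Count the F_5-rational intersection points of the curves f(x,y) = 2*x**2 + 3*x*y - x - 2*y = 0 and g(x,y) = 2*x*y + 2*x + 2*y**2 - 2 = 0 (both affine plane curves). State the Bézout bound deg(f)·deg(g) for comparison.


Common zeros: {(1, 4)}; count = 1; Bézout bound = 4.

deg(f) = 2, deg(g) = 2, so Bézout bound = 4.
Scan x ∈ F_5. For each x, list the y ∈ F_5 with f(x, y) ≡ 0 and those with g(x, y) ≡ 0 (mod 5); the common zeros in that column are the intersection.
  x = 0: f ≡ 0 at y ∈ {0}; g ≡ 0 at y ∈ {1, 4}; common: ∅.
  x = 1: f ≡ 0 at y ∈ {4}; g ≡ 0 at y ∈ {0, 4}; common: {4}.
  x = 2: f ≡ 0 at y ∈ {1}; g ≡ 0 at y ∈ {4}; common: ∅.
  x = 3: f ≡ 0 at y ∈ {0}; g ≡ 0 at y ∈ {3, 4}; common: ∅.
  x = 4: f ≡ 0 at y ∈ ∅; g ≡ 0 at y ∈ {2, 4}; common: ∅.
Collecting: common zeros = {(1, 4)}, so the count is 1.
Comparison with the Bézout bound: 1 ≤ 4 = deg(f)·deg(g), as expected for curves with no common component (the affine F_5-count falls short of the bound because intersections may lie at infinity, over extension fields, or carry multiplicity).
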